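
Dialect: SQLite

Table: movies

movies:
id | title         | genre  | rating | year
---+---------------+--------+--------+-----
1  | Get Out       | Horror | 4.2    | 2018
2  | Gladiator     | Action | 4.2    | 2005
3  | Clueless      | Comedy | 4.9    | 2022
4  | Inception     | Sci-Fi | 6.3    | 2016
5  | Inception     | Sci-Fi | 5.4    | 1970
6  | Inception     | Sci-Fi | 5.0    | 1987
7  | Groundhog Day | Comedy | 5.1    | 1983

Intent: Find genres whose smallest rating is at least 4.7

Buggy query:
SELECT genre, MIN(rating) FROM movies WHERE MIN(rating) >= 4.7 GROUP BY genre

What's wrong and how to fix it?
Bug: Aggregates like MIN are computed per group after WHERE runs

Fix: Replace WHERE with HAVING after the GROUP BY

Corrected query:
SELECT genre, MIN(rating) FROM movies GROUP BY genre HAVING MIN(rating) >= 4.7

Result:
genre  | MIN(rating)
-------+------------
Comedy | 4.9        
Sci-Fi | 5          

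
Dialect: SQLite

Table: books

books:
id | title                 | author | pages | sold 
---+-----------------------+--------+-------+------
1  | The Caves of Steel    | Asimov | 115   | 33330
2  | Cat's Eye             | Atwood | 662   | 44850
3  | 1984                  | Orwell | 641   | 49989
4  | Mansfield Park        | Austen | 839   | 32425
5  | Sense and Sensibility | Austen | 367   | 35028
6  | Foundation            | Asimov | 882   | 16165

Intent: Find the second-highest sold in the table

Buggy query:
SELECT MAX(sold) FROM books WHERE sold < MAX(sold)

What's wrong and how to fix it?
Bug: MAX(sold) on the right of the comparison is an aggregate-in-WHERE error

Fix: Compute the overall MAX in a subquery, then take MAX of rows below it

Corrected query:
SELECT MAX(sold) FROM books WHERE sold < (SELECT MAX(sold) FROM books)

Result:
MAX(sold)
---------
44850    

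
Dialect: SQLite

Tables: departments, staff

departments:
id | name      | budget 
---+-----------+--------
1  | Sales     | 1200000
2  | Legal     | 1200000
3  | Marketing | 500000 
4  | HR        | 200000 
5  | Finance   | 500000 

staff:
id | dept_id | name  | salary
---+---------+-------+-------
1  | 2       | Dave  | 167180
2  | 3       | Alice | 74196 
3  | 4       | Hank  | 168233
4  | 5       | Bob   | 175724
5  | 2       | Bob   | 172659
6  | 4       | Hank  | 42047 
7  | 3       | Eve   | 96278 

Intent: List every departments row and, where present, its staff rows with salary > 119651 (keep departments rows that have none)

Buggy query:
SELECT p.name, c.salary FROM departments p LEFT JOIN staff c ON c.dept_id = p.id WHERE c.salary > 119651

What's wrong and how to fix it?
Bug: Filtering c.salary in WHERE discards the NULL rows produced by LEFT JOIN, turning it into an inner join

Fix: Put 'c.salary > 119651' in the JOIN's ON clause instead of WHERE

Corrected query:
SELECT p.name, c.salary FROM departments p LEFT JOIN staff c ON c.dept_id = p.id AND c.salary > 119651

Result:
name      | salary
----------+-------
Sales     | NULL  
Legal     | 167180
Legal     | 172659
Marketing | NULL  
HR        | 168233
Finance   | 175724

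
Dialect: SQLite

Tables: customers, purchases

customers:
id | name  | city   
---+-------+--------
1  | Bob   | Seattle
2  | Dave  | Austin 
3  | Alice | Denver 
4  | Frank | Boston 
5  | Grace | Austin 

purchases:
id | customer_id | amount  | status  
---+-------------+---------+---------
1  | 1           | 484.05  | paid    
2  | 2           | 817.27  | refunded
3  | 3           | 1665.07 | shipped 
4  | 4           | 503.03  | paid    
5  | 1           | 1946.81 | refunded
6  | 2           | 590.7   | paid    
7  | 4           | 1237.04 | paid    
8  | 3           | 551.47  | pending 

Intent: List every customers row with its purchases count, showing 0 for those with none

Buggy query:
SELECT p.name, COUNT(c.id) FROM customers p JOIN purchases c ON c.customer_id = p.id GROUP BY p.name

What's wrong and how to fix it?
Bug: An inner join excludes parents with zero children

Fix: Switch to LEFT JOIN to retain unmatched parent rows

Corrected query:
SELECT p.name, COUNT(c.id) FROM customers p LEFT JOIN purchases c ON c.customer_id = p.id GROUP BY p.name

Result:
name  | COUNT(c.id)
------+------------
Alice | 2          
Bob   | 2          
Dave  | 2          
Frank | 2          
Grace | 0          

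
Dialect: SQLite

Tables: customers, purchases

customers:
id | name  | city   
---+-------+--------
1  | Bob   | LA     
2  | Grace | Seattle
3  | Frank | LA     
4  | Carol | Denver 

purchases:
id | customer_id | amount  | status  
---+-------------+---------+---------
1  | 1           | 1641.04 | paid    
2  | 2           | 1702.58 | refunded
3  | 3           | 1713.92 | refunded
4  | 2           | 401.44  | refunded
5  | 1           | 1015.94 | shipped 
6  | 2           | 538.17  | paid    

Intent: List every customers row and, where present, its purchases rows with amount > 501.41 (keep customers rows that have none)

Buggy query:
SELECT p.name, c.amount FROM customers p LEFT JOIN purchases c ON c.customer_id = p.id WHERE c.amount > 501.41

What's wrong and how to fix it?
Bug: A WHERE condition on the right-hand table after LEFT JOIN drops unmatched parents

Fix: Put 'c.amount > 501.41' in the JOIN's ON clause instead of WHERE

Corrected query:
SELECT p.name, c.amount FROM customers p LEFT JOIN purchases c ON c.customer_id = p.id AND c.amount > 501.41

Result:
name  | amount 
------+--------
Bob   | 1015.94
Bob   | 1641.04
Grace | 538.17 
Grace | 1702.58
Frank | 1713.92
Carol | NULL   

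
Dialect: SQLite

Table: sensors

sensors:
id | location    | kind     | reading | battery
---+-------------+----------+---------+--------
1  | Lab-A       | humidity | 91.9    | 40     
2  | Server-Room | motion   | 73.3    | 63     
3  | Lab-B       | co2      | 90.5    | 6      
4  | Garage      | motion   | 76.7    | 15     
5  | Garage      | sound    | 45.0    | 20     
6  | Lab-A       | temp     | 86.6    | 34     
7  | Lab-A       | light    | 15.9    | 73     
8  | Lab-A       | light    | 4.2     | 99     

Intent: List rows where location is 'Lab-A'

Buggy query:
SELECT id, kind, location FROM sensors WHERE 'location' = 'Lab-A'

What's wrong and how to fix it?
Bug: Single quotes denote string literals in SQL; the column name is being compared as a constant string

Fix: Remove the quotes around the column name (or use double quotes for an identifier)

Corrected query:
SELECT id, kind, location FROM sensors WHERE location = 'Lab-A'

Result:
id | kind     | location
---+----------+---------
1  | humidity | Lab-A   
6  | temp     | Lab-A   
7  | light    | Lab-A   
8  | light    | Lab-A   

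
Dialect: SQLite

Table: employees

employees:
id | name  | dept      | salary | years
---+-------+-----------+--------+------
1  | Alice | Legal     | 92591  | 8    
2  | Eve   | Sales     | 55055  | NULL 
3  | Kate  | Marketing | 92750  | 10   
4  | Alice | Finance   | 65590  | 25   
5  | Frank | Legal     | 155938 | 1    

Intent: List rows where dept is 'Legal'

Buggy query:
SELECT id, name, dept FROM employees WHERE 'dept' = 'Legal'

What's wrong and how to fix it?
Bug: Single quotes denote string literals in SQL; the column name is being compared as a constant string

Fix: Remove the quotes around the column name (or use double quotes for an identifier)

Corrected query:
SELECT id, name, dept FROM employees WHERE dept = 'Legal'

Result:
id | name  | dept 
---+-------+------
1  | Alice | Legal
5  | Frank | Legal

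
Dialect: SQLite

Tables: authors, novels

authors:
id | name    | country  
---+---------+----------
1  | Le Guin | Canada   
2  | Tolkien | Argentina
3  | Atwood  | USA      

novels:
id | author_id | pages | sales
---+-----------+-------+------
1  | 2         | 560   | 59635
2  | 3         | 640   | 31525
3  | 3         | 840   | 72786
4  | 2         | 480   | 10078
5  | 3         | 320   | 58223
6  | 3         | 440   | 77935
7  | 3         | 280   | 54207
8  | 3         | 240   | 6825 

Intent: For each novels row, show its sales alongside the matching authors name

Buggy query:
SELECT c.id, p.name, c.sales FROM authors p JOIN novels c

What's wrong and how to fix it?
Bug: Missing join condition: each novels row is matched to all authors rows instead of just its own

Fix: Specify the join condition linking the foreign key to the parent id

Corrected query:
SELECT c.id, p.name, c.sales FROM authors p JOIN novels c ON c.author_id = p.id

Result:
id | name    | sales
---+---------+------
1  | Tolkien | 59635
2  | Atwood  | 31525
3  | Atwood  | 72786
4  | Tolkien | 10078
5  | Atwood  | 58223
6  | Atwood  | 77935
7  | Atwood  | 54207
8  | Atwood  | 6825 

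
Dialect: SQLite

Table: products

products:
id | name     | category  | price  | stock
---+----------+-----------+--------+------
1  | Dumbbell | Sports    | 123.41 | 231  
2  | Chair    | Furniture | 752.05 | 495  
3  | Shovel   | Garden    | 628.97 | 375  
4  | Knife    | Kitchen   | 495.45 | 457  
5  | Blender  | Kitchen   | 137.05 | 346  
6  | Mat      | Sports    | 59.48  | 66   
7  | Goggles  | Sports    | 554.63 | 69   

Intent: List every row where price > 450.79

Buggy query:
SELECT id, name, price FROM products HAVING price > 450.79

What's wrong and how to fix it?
Bug: This is a non-aggregate query (no GROUP BY, no aggregates), so in SQLite the HAVING clause is invalid here; a row-level condition belongs in WHERE

Fix: Use WHERE for row-level filtering

Corrected query:
SELECT id, name, price FROM products WHERE price > 450.79

Result:
id | name    | price 
---+---------+-------
2  | Chair   | 752.05
3  | Shovel  | 628.97
4  | Knife   | 495.45
7  | Goggles | 554.63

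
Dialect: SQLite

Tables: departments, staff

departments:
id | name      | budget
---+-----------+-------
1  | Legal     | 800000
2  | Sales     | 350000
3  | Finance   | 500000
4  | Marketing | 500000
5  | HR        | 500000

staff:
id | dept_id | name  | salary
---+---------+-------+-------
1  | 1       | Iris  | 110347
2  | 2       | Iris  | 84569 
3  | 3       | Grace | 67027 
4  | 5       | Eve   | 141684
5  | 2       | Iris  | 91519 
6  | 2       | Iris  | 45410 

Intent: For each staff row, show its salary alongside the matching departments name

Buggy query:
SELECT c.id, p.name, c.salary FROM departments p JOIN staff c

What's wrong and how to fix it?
Bug: Missing join condition: each staff row is matched to all departments rows instead of just its own

Fix: Specify the join condition linking the foreign key to the parent id

Corrected query:
SELECT c.id, p.name, c.salary FROM departments p JOIN staff c ON c.dept_id = p.id

Result:
id | name    | salary
---+---------+-------
1  | Legal   | 110347
2  | Sales   | 84569 
3  | Finance | 67027 
4  | HR      | 141684
5  | Sales   | 91519 
6  | Sales   | 45410 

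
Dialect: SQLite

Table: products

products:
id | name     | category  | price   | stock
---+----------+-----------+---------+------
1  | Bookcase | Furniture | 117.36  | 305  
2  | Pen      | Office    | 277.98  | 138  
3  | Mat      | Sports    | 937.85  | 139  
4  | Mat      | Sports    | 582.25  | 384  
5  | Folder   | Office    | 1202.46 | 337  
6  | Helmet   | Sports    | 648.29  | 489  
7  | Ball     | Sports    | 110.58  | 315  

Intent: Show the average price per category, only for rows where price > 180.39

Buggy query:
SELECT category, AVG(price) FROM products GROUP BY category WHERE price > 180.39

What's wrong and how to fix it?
Bug: WHERE cannot follow GROUP BY

Fix: Move the WHERE clause before GROUP BY

Corrected query:
SELECT category, AVG(price) FROM products WHERE price > 180.39 GROUP BY category

Result:
category | AVG(price)
---------+-----------
Office   | 740.22    
Sports   | 722.796667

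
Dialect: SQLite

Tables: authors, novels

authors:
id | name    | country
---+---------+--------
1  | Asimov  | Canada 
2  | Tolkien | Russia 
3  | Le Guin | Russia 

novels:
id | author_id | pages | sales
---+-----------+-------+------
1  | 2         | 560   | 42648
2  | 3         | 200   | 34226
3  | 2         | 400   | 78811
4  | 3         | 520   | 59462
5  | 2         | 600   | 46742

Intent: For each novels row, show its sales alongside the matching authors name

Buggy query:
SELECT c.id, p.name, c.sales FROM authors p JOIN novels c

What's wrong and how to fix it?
Bug: Missing join condition: each novels row is matched to all authors rows instead of just its own

Fix: Add ON c.author_id = p.id to the JOIN

Corrected query:
SELECT c.id, p.name, c.sales FROM authors p JOIN novels c ON c.author_id = p.id

Result:
id | name    | sales
---+---------+------
1  | Tolkien | 42648
2  | Le Guin | 34226
3  | Tolkien | 78811
4  | Le Guin | 59462
5  | Tolkien | 46742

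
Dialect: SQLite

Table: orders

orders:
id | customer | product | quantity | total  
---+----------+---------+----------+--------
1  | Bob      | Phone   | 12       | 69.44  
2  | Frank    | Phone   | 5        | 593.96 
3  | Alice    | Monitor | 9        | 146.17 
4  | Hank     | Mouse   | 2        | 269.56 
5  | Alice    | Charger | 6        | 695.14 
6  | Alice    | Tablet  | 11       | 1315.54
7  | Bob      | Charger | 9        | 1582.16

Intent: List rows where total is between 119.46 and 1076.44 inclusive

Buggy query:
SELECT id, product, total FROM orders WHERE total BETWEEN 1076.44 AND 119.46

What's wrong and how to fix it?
Bug: The bounds are reversed; BETWEEN a AND b requires a <= b to match anything

Fix: Write BETWEEN 119.46 AND 1076.44

Corrected query:
SELECT id, product, total FROM orders WHERE total BETWEEN 119.46 AND 1076.44

Result:
id | product | total 
---+---------+-------
2  | Phone   | 593.96
3  | Monitor | 146.17
4  | Mouse   | 269.56
5  | Charger | 695.14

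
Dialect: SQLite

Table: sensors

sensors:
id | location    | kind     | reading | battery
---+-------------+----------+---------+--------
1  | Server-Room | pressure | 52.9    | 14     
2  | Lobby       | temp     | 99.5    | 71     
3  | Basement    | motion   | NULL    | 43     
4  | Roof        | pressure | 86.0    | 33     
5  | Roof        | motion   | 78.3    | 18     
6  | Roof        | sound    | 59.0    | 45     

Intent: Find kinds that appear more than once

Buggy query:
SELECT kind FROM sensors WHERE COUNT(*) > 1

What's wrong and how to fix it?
Bug: COUNT(*) is an aggregate and cannot be used in WHERE

Fix: Group first, then use HAVING for the count condition

Corrected query:
SELECT kind FROM sensors GROUP BY kind HAVING COUNT(*) > 1

Result:
kind    
--------
motion  
pressure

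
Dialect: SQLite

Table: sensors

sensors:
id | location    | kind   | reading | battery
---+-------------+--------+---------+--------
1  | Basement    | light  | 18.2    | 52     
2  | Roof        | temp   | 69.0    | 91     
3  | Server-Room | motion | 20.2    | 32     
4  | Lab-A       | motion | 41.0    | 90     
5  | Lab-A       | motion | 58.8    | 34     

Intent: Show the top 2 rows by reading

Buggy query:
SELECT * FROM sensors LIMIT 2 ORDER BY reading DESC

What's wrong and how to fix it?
Bug: LIMIT must come after ORDER BY

Fix: Swap the clauses: ORDER BY first, then LIMIT

Corrected query:
SELECT * FROM sensors ORDER BY reading DESC LIMIT 2

Result:
id | location | kind   | reading | battery
---+----------+--------+---------+--------
2  | Roof     | temp   | 69      | 91     
5  | Lab-A    | motion | 58.8    | 34     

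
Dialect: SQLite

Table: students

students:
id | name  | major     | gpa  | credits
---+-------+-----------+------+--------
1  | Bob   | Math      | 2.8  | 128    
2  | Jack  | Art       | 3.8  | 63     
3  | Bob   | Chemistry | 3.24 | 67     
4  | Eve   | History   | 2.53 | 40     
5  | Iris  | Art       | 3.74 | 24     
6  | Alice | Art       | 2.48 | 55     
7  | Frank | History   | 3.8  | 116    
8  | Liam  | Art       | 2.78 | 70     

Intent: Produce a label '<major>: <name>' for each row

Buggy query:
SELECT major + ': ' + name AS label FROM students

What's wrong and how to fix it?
Bug: SQLite uses || for string concatenation; + coerces text to numbers (yielding 0)

Fix: Replace + with || to concatenate text

Corrected query:
SELECT major || ': ' || name AS label FROM students

Result:
label         
--------------
Math: Bob     
Art: Jack     
Chemistry: Bob
History: Eve  
Art: Iris     
Art: Alice    
History: Frank
Art: Liam     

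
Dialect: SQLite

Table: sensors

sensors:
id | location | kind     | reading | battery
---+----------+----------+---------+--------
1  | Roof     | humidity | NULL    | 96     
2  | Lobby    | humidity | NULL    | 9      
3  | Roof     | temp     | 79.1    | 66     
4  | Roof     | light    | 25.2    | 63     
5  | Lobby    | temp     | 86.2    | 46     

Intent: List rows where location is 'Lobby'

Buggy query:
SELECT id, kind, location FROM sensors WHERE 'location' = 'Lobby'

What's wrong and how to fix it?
Bug: 'location' in single quotes is a string literal, not the column; the comparison is literal-vs-literal and never true

Fix: Reference the column as location without single quotes

Corrected query:
SELECT id, kind, location FROM sensors WHERE location = 'Lobby'

Result:
id | kind     | location
---+----------+---------
2  | humidity | Lobby   
5  | temp     | Lobby   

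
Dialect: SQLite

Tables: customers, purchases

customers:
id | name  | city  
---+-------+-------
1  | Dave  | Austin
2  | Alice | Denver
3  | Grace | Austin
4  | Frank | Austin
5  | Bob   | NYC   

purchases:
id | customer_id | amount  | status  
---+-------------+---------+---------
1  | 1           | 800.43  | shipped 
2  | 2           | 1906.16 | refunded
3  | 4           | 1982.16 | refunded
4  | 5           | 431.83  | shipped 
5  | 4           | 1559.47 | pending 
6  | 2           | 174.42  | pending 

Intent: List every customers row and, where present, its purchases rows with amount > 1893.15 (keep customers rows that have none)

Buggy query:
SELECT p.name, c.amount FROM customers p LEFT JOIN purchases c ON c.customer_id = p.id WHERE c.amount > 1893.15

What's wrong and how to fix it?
Bug: Filtering c.amount in WHERE discards the NULL rows produced by LEFT JOIN, turning it into an inner join

Fix: Move the right-table condition into the ON clause so unmatched parents are kept

Corrected query:
SELECT p.name, c.amount FROM customers p LEFT JOIN purchases c ON c.customer_id = p.id AND c.amount > 1893.15

Result:
name  | amount 
------+--------
Dave  | NULL   
Alice | 1906.16
Grace | NULL   
Frank | 1982.16
Bob   | NULL   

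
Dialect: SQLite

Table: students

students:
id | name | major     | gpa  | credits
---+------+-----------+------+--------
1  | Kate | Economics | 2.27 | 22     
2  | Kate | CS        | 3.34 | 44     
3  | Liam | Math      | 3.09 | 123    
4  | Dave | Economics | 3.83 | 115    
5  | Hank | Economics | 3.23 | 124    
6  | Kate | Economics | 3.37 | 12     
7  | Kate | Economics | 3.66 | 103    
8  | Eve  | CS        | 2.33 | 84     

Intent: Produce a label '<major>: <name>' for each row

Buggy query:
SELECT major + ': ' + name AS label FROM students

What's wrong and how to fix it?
Bug: SQLite uses || for string concatenation; + coerces text to numbers (yielding 0)

Fix: Use the || operator for string concatenation

Corrected query:
SELECT major || ': ' || name AS label FROM students

Result:
label          
---------------
Economics: Kate
CS: Kate       
Math: Liam     
Economics: Dave
Economics: Hank
Economics: Kate
Economics: Kate
CS: Eve        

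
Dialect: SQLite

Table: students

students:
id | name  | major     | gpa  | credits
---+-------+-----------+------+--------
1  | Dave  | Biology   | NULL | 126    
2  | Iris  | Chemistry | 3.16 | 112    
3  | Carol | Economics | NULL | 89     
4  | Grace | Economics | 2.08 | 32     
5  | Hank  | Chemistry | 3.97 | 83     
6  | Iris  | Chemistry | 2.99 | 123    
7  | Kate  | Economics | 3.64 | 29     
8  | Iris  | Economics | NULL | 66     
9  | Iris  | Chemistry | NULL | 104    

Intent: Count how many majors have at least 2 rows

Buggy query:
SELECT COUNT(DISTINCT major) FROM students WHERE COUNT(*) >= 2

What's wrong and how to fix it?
Bug: WHERE filters individual rows, not groups, so a group-level COUNT is invalid there

Fix: Group first with HAVING COUNT(*) >= 2, then COUNT the resulting groups

Corrected query:
SELECT COUNT(*) FROM (SELECT major FROM students GROUP BY major HAVING COUNT(*) >= 2)

Result:
COUNT(*)
--------
2       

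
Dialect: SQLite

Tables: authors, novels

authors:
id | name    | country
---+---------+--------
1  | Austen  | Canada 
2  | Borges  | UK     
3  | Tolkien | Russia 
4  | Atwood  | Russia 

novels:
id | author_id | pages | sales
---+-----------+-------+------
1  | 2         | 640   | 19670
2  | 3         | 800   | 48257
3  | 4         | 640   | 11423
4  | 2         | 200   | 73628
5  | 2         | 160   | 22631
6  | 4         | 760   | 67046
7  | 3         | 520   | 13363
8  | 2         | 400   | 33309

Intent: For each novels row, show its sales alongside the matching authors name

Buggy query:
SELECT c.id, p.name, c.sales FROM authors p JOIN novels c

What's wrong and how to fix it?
Bug: JOIN with no ON clause produces a cartesian product; every novels row pairs with every authors row

Fix: Specify the join condition linking the foreign key to the parent id

Corrected query:
SELECT c.id, p.name, c.sales FROM authors p JOIN novels c ON c.author_id = p.id

Result:
id | name    | sales
---+---------+------
1  | Borges  | 19670
2  | Tolkien | 48257
3  | Atwood  | 11423
4  | Borges  | 73628
5  | Borges  | 22631
6  | Atwood  | 67046
7  | Tolkien | 13363
8  | Borges  | 33309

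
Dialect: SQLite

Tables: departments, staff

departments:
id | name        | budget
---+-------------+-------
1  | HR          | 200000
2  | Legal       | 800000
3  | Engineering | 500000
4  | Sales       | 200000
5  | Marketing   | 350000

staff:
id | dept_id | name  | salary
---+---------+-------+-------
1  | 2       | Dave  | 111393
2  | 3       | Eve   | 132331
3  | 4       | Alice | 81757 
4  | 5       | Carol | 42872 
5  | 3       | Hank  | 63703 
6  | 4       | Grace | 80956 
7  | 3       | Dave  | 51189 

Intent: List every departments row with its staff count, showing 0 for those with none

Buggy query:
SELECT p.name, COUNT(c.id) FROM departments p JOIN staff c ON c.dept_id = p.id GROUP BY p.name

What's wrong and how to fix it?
Bug: An inner join excludes parents with zero children

Fix: Use LEFT JOIN so parents without children still appear (COUNT(c.id) gives 0)

Corrected query:
SELECT p.name, COUNT(c.id) FROM departments p LEFT JOIN staff c ON c.dept_id = p.id GROUP BY p.name

Result:
name        | COUNT(c.id)
------------+------------
Engineering | 3          
HR          | 0          
Legal       | 1          
Marketing   | 1          
Sales       | 2          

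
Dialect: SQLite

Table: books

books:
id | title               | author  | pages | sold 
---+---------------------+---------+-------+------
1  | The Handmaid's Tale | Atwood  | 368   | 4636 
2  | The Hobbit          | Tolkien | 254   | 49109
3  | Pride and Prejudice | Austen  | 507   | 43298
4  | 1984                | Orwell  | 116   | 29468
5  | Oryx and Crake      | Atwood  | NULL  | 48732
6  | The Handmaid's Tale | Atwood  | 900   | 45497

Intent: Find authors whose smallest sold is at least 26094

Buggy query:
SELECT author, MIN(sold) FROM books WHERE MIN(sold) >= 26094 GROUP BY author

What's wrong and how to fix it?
Bug: Aggregates like MIN are computed per group after WHERE runs

Fix: Replace WHERE with HAVING after the GROUP BY

Corrected query:
SELECT author, MIN(sold) FROM books GROUP BY author HAVING MIN(sold) >= 26094

Result:
author  | MIN(sold)
--------+----------
Austen  | 43298    
Orwell  | 29468    
Tolkien | 49109    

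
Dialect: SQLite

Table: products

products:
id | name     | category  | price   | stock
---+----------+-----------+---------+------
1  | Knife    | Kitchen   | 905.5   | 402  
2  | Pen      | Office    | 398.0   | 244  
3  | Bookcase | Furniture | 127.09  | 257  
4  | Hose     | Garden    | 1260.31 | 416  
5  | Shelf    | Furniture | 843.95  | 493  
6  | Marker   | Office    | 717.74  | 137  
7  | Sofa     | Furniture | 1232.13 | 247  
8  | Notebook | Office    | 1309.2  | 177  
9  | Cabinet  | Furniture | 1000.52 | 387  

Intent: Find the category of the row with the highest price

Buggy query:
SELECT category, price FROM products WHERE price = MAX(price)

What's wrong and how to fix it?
Bug: MAX(price) is an aggregate and cannot be used directly in WHERE

Fix: Wrap MAX in a scalar subquery so WHERE compares against a single value

Corrected query:
SELECT category, price FROM products WHERE price = (SELECT MAX(price) FROM products)

Result:
category | price 
---------+-------
Office   | 1309.2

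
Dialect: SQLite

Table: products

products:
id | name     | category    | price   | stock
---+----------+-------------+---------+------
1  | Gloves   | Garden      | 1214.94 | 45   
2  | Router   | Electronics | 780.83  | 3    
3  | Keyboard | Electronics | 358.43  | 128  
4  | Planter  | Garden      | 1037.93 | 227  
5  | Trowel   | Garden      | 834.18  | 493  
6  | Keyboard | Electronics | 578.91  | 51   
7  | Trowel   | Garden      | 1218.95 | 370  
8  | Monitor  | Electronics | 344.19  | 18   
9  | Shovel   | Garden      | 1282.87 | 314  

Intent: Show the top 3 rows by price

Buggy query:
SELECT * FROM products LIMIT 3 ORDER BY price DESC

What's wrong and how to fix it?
Bug: ORDER BY cannot follow LIMIT; LIMIT is the final clause

Fix: Swap the clauses: ORDER BY first, then LIMIT

Corrected query:
SELECT * FROM products ORDER BY price DESC LIMIT 3

Result:
id | name   | category | price   | stock
---+--------+----------+---------+------
9  | Shovel | Garden   | 1282.87 | 314  
7  | Trowel | Garden   | 1218.95 | 370  
1  | Gloves | Garden   | 1214.94 | 45   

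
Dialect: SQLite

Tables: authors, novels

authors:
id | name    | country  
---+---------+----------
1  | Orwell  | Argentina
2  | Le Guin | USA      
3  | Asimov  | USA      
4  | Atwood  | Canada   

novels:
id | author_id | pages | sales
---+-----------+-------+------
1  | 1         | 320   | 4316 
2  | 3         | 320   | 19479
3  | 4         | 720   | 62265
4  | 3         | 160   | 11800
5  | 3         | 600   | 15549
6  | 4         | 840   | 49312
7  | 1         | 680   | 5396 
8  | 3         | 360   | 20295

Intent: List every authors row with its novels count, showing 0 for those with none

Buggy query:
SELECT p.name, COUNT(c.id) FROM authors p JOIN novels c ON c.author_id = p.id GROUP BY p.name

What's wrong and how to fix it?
Bug: INNER JOIN drops authors rows that have no matching novels rows

Fix: Switch to LEFT JOIN to retain unmatched parent rows

Corrected query:
SELECT p.name, COUNT(c.id) FROM authors p LEFT JOIN novels c ON c.author_id = p.id GROUP BY p.name

Result:
name    | COUNT(c.id)
--------+------------
Asimov  | 4          
Atwood  | 2          
Le Guin | 0          
Orwell  | 2          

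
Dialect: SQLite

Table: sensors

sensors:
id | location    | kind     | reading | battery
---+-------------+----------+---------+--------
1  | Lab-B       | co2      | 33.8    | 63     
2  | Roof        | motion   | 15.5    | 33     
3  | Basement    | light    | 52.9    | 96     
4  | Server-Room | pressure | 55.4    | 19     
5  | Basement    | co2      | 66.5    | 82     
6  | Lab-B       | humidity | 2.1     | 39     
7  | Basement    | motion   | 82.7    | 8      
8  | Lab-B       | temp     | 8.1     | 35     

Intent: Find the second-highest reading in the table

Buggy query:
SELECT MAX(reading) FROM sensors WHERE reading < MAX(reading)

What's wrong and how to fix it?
Bug: The inner MAX is an aggregate inside WHERE, which is not allowed

Fix: Compute the overall MAX in a subquery, then take MAX of rows below it

Corrected query:
SELECT MAX(reading) FROM sensors WHERE reading < (SELECT MAX(reading) FROM sensors)

Result:
MAX(reading)
------------
66.5        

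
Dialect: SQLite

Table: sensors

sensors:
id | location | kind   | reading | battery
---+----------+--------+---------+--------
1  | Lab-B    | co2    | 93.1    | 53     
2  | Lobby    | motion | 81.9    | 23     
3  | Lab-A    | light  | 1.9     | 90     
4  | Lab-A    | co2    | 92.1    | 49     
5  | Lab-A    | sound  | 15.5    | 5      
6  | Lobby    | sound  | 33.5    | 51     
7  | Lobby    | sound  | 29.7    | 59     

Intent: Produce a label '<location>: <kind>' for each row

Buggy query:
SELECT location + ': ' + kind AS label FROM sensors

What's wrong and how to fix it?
Bug: '+' is numeric addition; on text columns SQLite converts them to 0 instead of concatenating

Fix: Replace + with || to concatenate text

Corrected query:
SELECT location || ': ' || kind AS label FROM sensors

Result:
label        
-------------
Lab-B: co2   
Lobby: motion
Lab-A: light 
Lab-A: co2   
Lab-A: sound 
Lobby: sound 
Lobby: sound 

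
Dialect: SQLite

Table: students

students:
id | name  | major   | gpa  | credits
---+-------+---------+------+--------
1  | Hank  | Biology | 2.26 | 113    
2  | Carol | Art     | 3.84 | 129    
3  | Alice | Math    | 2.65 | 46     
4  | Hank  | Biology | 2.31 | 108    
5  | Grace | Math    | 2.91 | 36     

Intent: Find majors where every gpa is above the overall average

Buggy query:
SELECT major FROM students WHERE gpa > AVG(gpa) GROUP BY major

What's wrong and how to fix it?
Bug: WHERE evaluates per row before aggregation, so AVG() is unavailable

Fix: Use a subquery for AVG and a HAVING MIN(...) filter so the condition holds for every row in the group

Corrected query:
SELECT major FROM students GROUP BY major HAVING MIN(gpa) > (SELECT AVG(gpa) FROM students)

Result:
major
-----
Art  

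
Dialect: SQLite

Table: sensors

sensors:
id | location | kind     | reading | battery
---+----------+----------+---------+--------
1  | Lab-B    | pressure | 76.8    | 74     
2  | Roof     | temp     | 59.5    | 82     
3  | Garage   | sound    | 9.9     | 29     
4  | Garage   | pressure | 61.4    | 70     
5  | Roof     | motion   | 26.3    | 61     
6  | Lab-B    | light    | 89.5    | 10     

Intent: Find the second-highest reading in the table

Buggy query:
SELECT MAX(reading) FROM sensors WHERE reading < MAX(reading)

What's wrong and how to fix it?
Bug: The inner MAX is an aggregate inside WHERE, which is not allowed

Fix: Put the inner MAX in a scalar subquery

Corrected query:
SELECT MAX(reading) FROM sensors WHERE reading < (SELECT MAX(reading) FROM sensors)

Result:
MAX(reading)
------------
76.8        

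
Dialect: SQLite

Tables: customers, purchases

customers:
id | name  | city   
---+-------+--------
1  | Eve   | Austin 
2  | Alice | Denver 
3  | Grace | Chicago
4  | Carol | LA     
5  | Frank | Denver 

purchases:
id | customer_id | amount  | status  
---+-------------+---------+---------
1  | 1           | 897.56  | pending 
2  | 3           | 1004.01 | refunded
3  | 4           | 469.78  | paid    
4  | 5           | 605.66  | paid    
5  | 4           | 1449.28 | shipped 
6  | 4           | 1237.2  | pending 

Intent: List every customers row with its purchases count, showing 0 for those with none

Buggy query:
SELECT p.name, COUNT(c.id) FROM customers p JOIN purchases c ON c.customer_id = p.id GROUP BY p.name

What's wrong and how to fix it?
Bug: INNER JOIN drops customers rows that have no matching purchases rows

Fix: Switch to LEFT JOIN to retain unmatched parent rows

Corrected query:
SELECT p.name, COUNT(c.id) FROM customers p LEFT JOIN purchases c ON c.customer_id = p.id GROUP BY p.name

Result:
name  | COUNT(c.id)
------+------------
Alice | 0          
Carol | 3          
Eve   | 1          
Frank | 1          
Grace | 1          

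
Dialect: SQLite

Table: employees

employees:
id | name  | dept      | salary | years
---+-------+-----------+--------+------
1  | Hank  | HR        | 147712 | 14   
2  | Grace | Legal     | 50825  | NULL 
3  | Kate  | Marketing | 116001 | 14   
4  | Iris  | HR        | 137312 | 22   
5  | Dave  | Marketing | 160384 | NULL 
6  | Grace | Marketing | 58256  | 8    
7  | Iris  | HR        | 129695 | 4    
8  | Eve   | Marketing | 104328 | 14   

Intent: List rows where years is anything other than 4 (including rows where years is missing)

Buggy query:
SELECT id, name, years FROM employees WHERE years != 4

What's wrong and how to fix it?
Bug: 'years != 4' is unknown when years is NULL, so NULL rows are silently excluded

Fix: Add an explicit OR years IS NULL to include the missing-value rows

Corrected query:
SELECT id, name, years FROM employees WHERE years != 4 OR years IS NULL

Result:
id | name  | years
---+-------+------
1  | Hank  | 14   
2  | Grace | NULL 
3  | Kate  | 14   
4  | Iris  | 22   
5  | Dave  | NULL 
6  | Grace | 8    
8  | Eve   | 14   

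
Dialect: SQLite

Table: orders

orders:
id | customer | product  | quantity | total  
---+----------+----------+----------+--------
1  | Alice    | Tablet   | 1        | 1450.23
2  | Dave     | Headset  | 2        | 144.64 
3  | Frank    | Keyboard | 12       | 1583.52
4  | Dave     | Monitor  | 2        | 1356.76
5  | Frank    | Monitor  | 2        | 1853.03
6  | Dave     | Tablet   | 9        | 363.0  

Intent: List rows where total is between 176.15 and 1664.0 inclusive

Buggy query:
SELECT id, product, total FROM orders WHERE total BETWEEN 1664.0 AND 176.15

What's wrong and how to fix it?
Bug: The bounds are reversed; BETWEEN a AND b requires a <= b to match anything

Fix: Swap the bounds so the smaller value comes first

Corrected query:
SELECT id, product, total FROM orders WHERE total BETWEEN 176.15 AND 1664.0

Result:
id | product  | total  
---+----------+--------
1  | Tablet   | 1450.23
3  | Keyboard | 1583.52
4  | Monitor  | 1356.76
6  | Tablet   | 363    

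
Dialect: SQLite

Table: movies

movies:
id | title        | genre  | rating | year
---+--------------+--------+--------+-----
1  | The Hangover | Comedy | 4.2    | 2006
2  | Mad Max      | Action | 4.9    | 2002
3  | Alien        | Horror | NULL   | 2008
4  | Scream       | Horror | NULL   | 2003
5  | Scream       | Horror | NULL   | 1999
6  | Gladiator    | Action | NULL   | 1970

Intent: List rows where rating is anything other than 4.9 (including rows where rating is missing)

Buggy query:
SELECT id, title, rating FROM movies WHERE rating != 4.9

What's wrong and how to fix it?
Bug: 'rating != 4.9' is unknown when rating is NULL, so NULL rows are silently excluded

Fix: Handle NULL separately with IS NULL alongside the inequality

Corrected query:
SELECT id, title, rating FROM movies WHERE rating != 4.9 OR rating IS NULL

Result:
id | title        | rating
---+--------------+-------
1  | The Hangover | 4.2   
3  | Alien        | NULL  
4  | Scream       | NULL  
5  | Scream       | NULL  
6  | Gladiator    | NULL  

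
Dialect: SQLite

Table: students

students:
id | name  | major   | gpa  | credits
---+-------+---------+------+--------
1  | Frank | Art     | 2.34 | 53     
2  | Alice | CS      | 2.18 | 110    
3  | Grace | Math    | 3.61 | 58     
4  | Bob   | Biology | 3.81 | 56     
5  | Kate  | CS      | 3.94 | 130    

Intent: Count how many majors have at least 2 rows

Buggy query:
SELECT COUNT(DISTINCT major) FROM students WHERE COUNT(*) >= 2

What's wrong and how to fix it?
Bug: WHERE filters individual rows, not groups, so a group-level COUNT is invalid there

Fix: Use a subquery that GROUPs and filters with HAVING, then count its rows

Corrected query:
SELECT COUNT(*) FROM (SELECT major FROM students GROUP BY major HAVING COUNT(*) >= 2)

Result:
COUNT(*)
--------
1       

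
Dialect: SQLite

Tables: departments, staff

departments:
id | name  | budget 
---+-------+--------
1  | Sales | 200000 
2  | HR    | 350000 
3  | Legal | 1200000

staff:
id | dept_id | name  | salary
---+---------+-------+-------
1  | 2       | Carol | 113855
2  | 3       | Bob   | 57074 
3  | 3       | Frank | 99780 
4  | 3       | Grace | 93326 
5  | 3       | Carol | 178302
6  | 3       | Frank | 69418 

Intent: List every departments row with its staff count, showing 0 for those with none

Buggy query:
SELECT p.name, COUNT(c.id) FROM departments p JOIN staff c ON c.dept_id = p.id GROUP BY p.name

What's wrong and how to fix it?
Bug: An inner join excludes parents with zero children

Fix: Switch to LEFT JOIN to retain unmatched parent rows

Corrected query:
SELECT p.name, COUNT(c.id) FROM departments p LEFT JOIN staff c ON c.dept_id = p.id GROUP BY p.name

Result:
name  | COUNT(c.id)
------+------------
HR    | 1          
Legal | 5          
Sales | 0          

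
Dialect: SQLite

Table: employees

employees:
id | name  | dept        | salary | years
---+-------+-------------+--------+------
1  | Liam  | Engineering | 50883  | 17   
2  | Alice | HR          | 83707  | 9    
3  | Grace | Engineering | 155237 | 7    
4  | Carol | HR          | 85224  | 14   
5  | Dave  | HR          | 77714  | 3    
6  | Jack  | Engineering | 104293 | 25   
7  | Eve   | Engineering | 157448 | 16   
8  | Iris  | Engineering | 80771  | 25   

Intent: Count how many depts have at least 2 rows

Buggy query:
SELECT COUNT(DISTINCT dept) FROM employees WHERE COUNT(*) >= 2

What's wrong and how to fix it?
Bug: WHERE filters individual rows, not groups, so a group-level COUNT is invalid there

Fix: Use a subquery that GROUPs and filters with HAVING, then count its rows

Corrected query:
SELECT COUNT(*) FROM (SELECT dept FROM employees GROUP BY dept HAVING COUNT(*) >= 2)

Result:
COUNT(*)
--------
2       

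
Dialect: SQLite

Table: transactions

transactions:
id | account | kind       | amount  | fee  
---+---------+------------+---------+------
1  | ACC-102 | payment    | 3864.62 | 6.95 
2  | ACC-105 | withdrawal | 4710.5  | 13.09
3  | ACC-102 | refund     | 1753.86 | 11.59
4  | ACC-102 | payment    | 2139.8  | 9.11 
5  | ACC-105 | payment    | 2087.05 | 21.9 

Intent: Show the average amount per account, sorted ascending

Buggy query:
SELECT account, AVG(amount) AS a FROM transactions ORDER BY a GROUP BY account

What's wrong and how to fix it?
Bug: ORDER BY appears before GROUP BY; SQL clause order requires GROUP BY first

Fix: Move ORDER BY to the end, after GROUP BY

Corrected query:
SELECT account, AVG(amount) AS a FROM transactions GROUP BY account ORDER BY a

Result:
account | a          
--------+------------
ACC-102 | 2586.093333
ACC-105 | 3398.775   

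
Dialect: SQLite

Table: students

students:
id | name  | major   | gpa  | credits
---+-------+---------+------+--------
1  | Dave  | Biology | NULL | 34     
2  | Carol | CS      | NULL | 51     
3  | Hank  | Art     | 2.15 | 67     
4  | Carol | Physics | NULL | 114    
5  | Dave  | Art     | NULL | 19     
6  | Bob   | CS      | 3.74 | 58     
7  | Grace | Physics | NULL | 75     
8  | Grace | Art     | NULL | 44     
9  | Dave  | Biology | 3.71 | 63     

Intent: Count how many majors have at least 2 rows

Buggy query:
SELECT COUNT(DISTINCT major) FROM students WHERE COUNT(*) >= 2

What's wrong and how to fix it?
Bug: WHERE filters individual rows, not groups, so a group-level COUNT is invalid there

Fix: Use a subquery that GROUPs and filters with HAVING, then count its rows

Corrected query:
SELECT COUNT(*) FROM (SELECT major FROM students GROUP BY major HAVING COUNT(*) >= 2)

Result:
COUNT(*)
--------
4       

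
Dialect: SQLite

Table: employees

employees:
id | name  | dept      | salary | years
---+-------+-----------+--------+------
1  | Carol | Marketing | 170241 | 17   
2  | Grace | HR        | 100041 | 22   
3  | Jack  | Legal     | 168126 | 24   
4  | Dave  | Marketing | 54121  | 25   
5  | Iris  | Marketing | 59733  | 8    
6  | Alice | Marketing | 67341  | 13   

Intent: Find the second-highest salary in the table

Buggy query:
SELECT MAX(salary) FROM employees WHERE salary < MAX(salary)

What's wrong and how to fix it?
Bug: MAX(salary) on the right of the comparison is an aggregate-in-WHERE error

Fix: Compute the overall MAX in a subquery, then take MAX of rows below it

Corrected query:
SELECT MAX(salary) FROM employees WHERE salary < (SELECT MAX(salary) FROM employees)

Result:
MAX(salary)
-----------
168126     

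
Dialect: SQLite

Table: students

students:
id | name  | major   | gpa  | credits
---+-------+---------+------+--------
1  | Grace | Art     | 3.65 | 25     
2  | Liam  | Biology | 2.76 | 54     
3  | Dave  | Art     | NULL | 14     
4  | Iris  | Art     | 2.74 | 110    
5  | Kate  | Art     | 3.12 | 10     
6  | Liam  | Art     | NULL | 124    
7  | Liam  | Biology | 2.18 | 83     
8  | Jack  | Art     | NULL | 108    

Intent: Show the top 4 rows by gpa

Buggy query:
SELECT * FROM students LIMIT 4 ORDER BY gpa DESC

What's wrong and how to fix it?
Bug: ORDER BY cannot follow LIMIT; LIMIT is the final clause

Fix: Swap the clauses: ORDER BY first, then LIMIT

Corrected query:
SELECT * FROM students ORDER BY gpa DESC LIMIT 4

Result:
id | name  | major   | gpa  | credits
---+-------+---------+------+--------
1  | Grace | Art     | 3.65 | 25     
5  | Kate  | Art     | 3.12 | 10     
2  | Liam  | Biology | 2.76 | 54     
4  | Iris  | Art     | 2.74 | 110    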